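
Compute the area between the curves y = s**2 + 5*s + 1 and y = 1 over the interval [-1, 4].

127/2

The difference (s**2 + 5*s + 1) - (1) = s**2 + 5*s changes sign at s = 0 inside [-1, 4], so split the integral there.
∫[-1,0] (s**2 + 5*s) ds = -13/6; the area of that piece is 13/6.
∫[0,4] (s**2 + 5*s) ds = 184/3.
Total area = 13/6 + 184/3 = 127/2.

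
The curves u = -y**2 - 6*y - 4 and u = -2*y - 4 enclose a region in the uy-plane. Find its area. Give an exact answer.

Both boundary curves give u as a function of y, so integrate with respect to y. Setting them equal: -y**2 - 4*y = 0, i.e. -y*(y + 4) = 0, so they meet at y = -4, 0.
For y in [-4, 0], u = -y**2 - 6*y - 4 is on the right; area = ∫[-4,0] (-y**2 - 4*y) dy = 32/3.

32/3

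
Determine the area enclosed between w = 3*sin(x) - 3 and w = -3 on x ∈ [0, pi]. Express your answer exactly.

On [0, pi], (3*sin(x) - 3) - (-3) = 3*sin(x) is ≥ 0 throughout, so the area is a single integral of |3*sin(x)|.
∫[0,pi] (3*sin(x)) dx = 6.

6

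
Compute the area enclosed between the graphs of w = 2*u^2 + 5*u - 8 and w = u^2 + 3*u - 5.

Set the curves equal: 2*u^2 + 5*u - 8 = u^2 + 3*u - 5, so u^2 + 2*u - 3 = 0, which factors as (u - 1)*(u + 3) = 0. The curves meet at u = -3, 1.
On [-3, 1], w = u^2 + 3*u - 5 is on top; that piece has area ∫[-3,1] (-(u^2 + 2*u - 3)) du = 32/3.

32/3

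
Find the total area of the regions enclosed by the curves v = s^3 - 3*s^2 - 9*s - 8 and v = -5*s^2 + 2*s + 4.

Set the curves equal: s^3 - 3*s^2 - 9*s - 8 = -5*s^2 + 2*s + 4, so s^3 + 2*s^2 - 11*s - 12 = 0, which factors as (s - 3)*(s + 1)*(s + 4) = 0. The curves meet at s = -4, -1, 3.
On [-4, -1], v = s^3 - 3*s^2 - 9*s - 8 is on top; that piece has area ∫[-4,-1] (s^3 + 2*s^2 - 11*s - 12) ds = 99/4.
On [-1, 3], v = -5*s^2 + 2*s + 4 is on top; that piece has area ∫[-1,3] (-(s^3 + 2*s^2 - 11*s - 12)) ds = 160/3.
Total enclosed area = 99/4 + 160/3 = 937/12.

937/12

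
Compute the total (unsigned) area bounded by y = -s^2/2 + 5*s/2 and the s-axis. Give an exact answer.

125/12

The curve meets the s-axis where -s^2/2 + 5*s/2 = 0, i.e. -s*(s - 5)/2 = 0, at s = 0, 5.
On [0, 5] the curve lies above the axis; ∫[0,5] (-s^2/2 + 5*s/2) ds = 125/12, giving area 125/12.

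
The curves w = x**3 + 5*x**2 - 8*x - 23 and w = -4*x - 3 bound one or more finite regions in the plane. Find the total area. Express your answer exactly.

937/12

Set the curves equal: x**3 + 5*x**2 - 8*x - 23 = -4*x - 3, so x**3 + 5*x**2 - 4*x - 20 = 0, which factors as (x - 2)*(x + 2)*(x + 5) = 0. The curves meet at x = -5, -2, 2.
On [-5, -2], w = x**3 + 5*x**2 - 8*x - 23 is on top; that piece has area ∫[-5,-2] (x**3 + 5*x**2 - 4*x - 20) dx = 99/4.
On [-2, 2], w = -4*x - 3 is on top; that piece has area ∫[-2,2] (-(x**3 + 5*x**2 - 4*x - 20)) dx = 160/3.
Total enclosed area = 99/4 + 160/3 = 937/12.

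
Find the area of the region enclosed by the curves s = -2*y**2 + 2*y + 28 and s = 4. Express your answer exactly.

343/3

Both boundary curves give s as a function of y, so integrate with respect to y. Setting them equal: -2*y**2 + 2*y + 24 = 0, i.e. -2*(y - 4)*(y + 3) = 0, so they meet at y = -3, 4.
For y in [-3, 4], s = -2*y**2 + 2*y + 28 is on the right; area = ∫[-3,4] (-2*y**2 + 2*y + 24) dy = 343/3.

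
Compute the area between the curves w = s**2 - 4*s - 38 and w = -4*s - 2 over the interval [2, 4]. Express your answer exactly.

On [2, 4], (s**2 - 4*s - 38) - (-4*s - 2) = s**2 - 36 is ≤ 0 throughout, so the area is a single integral of |s**2 - 36|.
∫[2,4] (s**2 - 36) ds = -160/3; the area of that piece is 160/3.

160/3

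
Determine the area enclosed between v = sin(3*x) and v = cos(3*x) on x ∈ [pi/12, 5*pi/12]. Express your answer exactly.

2*sqrt(2)/3

On [pi/12, 5*pi/12], (sin(3*x)) - (cos(3*x)) = sin(3*x) - cos(3*x) is ≥ 0 throughout, so the area is a single integral of |sin(3*x) - cos(3*x)|.
∫[pi/12,5*pi/12] (sin(3*x) - cos(3*x)) dx = 2*sqrt(2)/3.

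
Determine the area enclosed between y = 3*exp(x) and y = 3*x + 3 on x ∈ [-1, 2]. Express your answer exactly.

-27/2 - 3*exp(-1) + 3*exp(2)

On [-1, 2], (3*exp(x)) - (3*x + 3) = -3*x + 3*exp(x) - 3 is ≥ 0 throughout, so the area is a single integral of |-3*x + 3*exp(x) - 3|.
∫[-1,2] (-3*x + 3*exp(x) - 3) dx = -27/2 - 3*exp(-1) + 3*exp(2).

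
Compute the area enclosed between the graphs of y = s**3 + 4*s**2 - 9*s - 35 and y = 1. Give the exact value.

1741/12

Set the curves equal: s**3 + 4*s**2 - 9*s - 35 = 1, so s**3 + 4*s**2 - 9*s - 36 = 0, which factors as (s - 3)*(s + 3)*(s + 4) = 0. The curves meet at s = -4, -3, 3.
On [-4, -3], y = s**3 + 4*s**2 - 9*s - 35 is on top; that piece has area ∫[-4,-3] (s**3 + 4*s**2 - 9*s - 36) ds = 13/12.
On [-3, 3], y = 1 is on top; that piece has area ∫[-3,3] (-(s**3 + 4*s**2 - 9*s - 36)) ds = 144.
Total enclosed area = 13/12 + 144 = 1741/12.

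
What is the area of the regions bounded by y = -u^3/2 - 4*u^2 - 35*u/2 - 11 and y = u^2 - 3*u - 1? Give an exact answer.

71/12

Set the curves equal: -u^3/2 - 4*u^2 - 35*u/2 - 11 = u^2 - 3*u - 1, so -u^3/2 - 5*u^2 - 29*u/2 - 10 = 0, which factors as -(u + 1)*(u + 4)*(u + 5)/2 = 0. The curves meet at u = -5, -4, -1.
On [-5, -4], y = u^2 - 3*u - 1 is on top; that piece has area ∫[-5,-4] (-(-u^3/2 - 5*u^2 - 29*u/2 - 10)) du = 7/24.
On [-4, -1], y = -u^3/2 - 4*u^2 - 35*u/2 - 11 is on top; that piece has area ∫[-4,-1] (-u^3/2 - 5*u^2 - 29*u/2 - 10) du = 45/8.
Total enclosed area = 7/24 + 45/8 = 71/12.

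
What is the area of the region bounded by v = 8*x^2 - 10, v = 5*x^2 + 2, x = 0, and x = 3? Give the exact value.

The difference (8*x^2 - 10) - (5*x^2 + 2) = 3*x^2 - 12 changes sign at x = 2 inside [0, 3], so split the integral there.
∫[0,2] (3*x^2 - 12) dx = -16; the area of that piece is 16.
∫[2,3] (3*x^2 - 12) dx = 7.
Total area = 16 + 7 = 23.

23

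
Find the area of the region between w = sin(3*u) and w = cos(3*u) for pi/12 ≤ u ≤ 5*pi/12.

On [pi/12, 5*pi/12], (sin(3*u)) - (cos(3*u)) = sin(3*u) - cos(3*u) is ≥ 0 throughout, so the area is a single integral of |sin(3*u) - cos(3*u)|.
∫[pi/12,5*pi/12] (sin(3*u) - cos(3*u)) du = 2*sqrt(2)/3.

2*sqrt(2)/3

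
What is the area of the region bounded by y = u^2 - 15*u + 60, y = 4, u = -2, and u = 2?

688/3

On [-2, 2], (u^2 - 15*u + 60) - (4) = u^2 - 15*u + 56 is ≥ 0 throughout, so the area is a single integral of |u^2 - 15*u + 56|.
∫[-2,2] (u^2 - 15*u + 56) du = 688/3.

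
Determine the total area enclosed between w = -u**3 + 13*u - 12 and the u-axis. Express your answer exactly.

The curve meets the u-axis where -u**3 + 13*u - 12 = 0, i.e. -(u - 3)*(u - 1)*(u + 4) = 0, at u = -4, 1, 3.
On [-4, 1] the curve lies below the axis; ∫[-4,1] (-u**3 + 13*u - 12) du = -375/4, giving area 375/4.
On [1, 3] the curve lies above the axis; ∫[1,3] (-u**3 + 13*u - 12) du = 8, giving area 8.
Total area = 375/4 + 8 = 407/4.

407/4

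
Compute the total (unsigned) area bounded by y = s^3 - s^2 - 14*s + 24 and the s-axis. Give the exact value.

1741/12

The curve meets the s-axis where s^3 - s^2 - 14*s + 24 = 0, i.e. (s - 3)*(s - 2)*(s + 4) = 0, at s = -4, 2, 3.
On [-4, 2] the curve lies above the axis; ∫[-4,2] (s^3 - s^2 - 14*s + 24) ds = 144, giving area 144.
On [2, 3] the curve lies below the axis; ∫[2,3] (s^3 - s^2 - 14*s + 24) ds = -13/12, giving area 13/12.
Total area = 144 + 13/12 = 1741/12.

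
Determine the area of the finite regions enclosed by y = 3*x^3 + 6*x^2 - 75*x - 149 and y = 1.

Set the curves equal: 3*x^3 + 6*x^2 - 75*x - 149 = 1, so 3*x^3 + 6*x^2 - 75*x - 150 = 0, which factors as 3*(x - 5)*(x + 2)*(x + 5) = 0. The curves meet at x = -5, -2, 5.
On [-5, -2], y = 3*x^3 + 6*x^2 - 75*x - 149 is on top; that piece has area ∫[-5,-2] (3*x^3 + 6*x^2 - 75*x - 150) dx = 459/4.
On [-2, 5], y = 1 is on top; that piece has area ∫[-2,5] (-(3*x^3 + 6*x^2 - 75*x - 150)) dx = 4459/4.
Total enclosed area = 459/4 + 4459/4 = 2459/2.

2459/2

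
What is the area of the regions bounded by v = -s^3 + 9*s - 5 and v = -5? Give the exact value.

81/2

Set the curves equal: -s^3 + 9*s - 5 = -5, so -s^3 + 9*s = 0, which factors as -s*(s - 3)*(s + 3) = 0. The curves meet at s = -3, 0, 3.
On [-3, 0], v = -5 is on top; that piece has area ∫[-3,0] (-(-s^3 + 9*s)) ds = 81/4.
On [0, 3], v = -s^3 + 9*s - 5 is on top; that piece has area ∫[0,3] (-s^3 + 9*s) ds = 81/4.
Total enclosed area = 81/4 + 81/4 = 81/2.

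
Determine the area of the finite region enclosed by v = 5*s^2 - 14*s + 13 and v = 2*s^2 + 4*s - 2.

Set the curves equal: 5*s^2 - 14*s + 13 = 2*s^2 + 4*s - 2, so 3*s^2 - 18*s + 15 = 0, which factors as 3*(s - 5)*(s - 1) = 0. The curves meet at s = 1, 5.
On [1, 5], v = 2*s^2 + 4*s - 2 is on top; that piece has area ∫[1,5] (-(3*s^2 - 18*s + 15)) ds = 32.

32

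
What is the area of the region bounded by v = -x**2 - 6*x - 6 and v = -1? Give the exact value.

32/3

Set the curves equal: -x**2 - 6*x - 6 = -1, so -x**2 - 6*x - 5 = 0, which factors as -(x + 1)*(x + 5) = 0. The curves meet at x = -5, -1.
On [-5, -1], v = -x**2 - 6*x - 6 is on top; that piece has area ∫[-5,-1] (-x**2 - 6*x - 5) dx = 32/3.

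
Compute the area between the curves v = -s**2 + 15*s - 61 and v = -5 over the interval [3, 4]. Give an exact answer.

On [3, 4], (-s**2 + 15*s - 61) - (-5) = -s**2 + 15*s - 56 is ≤ 0 throughout, so the area is a single integral of |-s**2 + 15*s - 56|.
∫[3,4] (-s**2 + 15*s - 56) ds = -95/6; the area of that piece is 95/6.

95/6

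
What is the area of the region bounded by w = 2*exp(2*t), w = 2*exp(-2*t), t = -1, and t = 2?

The difference (2*exp(2*t)) - (2*exp(-2*t)) = 2*exp(2*t) - 2*exp(-2*t) changes sign at t = 0 inside [-1, 2], so split the integral there.
∫[-1,0] (2*exp(2*t) - 2*exp(-2*t)) dt = -exp(2) - exp(-2) + 2; the area of that piece is -2 + exp(-2) + exp(2).
∫[0,2] (2*exp(2*t) - 2*exp(-2*t)) dt = -2 + exp(-4) + exp(4).
Total area = (-2 + exp(-2) + exp(2)) + (-2 + exp(-4) + exp(4)) = -4 + exp(-4) + exp(-2) + exp(2) + exp(4).

-4 + exp(-4) + exp(-2) + exp(2) + exp(4)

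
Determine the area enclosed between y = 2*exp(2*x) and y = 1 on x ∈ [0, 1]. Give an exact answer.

On [0, 1], (2*exp(2*x)) - (1) = 2*exp(2*x) - 1 is ≥ 0 throughout, so the area is a single integral of |2*exp(2*x) - 1|.
∫[0,1] (2*exp(2*x) - 1) dx = -2 + exp(2).

-2 + exp(2)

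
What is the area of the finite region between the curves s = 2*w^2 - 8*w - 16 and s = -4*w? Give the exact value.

72

Both boundary curves give s as a function of w, so integrate with respect to w. Setting them equal: 2*w^2 - 4*w - 16 = 0, i.e. 2*(w - 4)*(w + 2) = 0, so they meet at w = -2, 4.
For w in [-2, 4], s = 2*w^2 - 8*w - 16 is on the left; area = ∫[-2,4] (-(2*w^2 - 4*w - 16)) dw = 72.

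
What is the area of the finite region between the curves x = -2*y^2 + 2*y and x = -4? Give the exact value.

9

Both boundary curves give x as a function of y, so integrate with respect to y. Setting them equal: -2*y^2 + 2*y + 4 = 0, i.e. -2*(y - 2)*(y + 1) = 0, so they meet at y = -1, 2.
For y in [-1, 2], x = -2*y^2 + 2*y is on the right; area = ∫[-1,2] (-2*y^2 + 2*y + 4) dy = 9.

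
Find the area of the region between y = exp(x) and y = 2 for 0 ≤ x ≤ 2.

The difference (exp(x)) - (2) = exp(x) - 2 changes sign at x = log(2) inside [0, 2], so split the integral there.
∫[0,log(2)] (exp(x) - 2) dx = 1 - log(4); the area of that piece is -1 + log(4).
∫[log(2),2] (exp(x) - 2) dx = -6 + 2*log(2) + exp(2).
Total area = (-1 + log(4)) + (-6 + 2*log(2) + exp(2)) = -7 + 4*log(2) + exp(2).

-7 + 4*log(2) + exp(2)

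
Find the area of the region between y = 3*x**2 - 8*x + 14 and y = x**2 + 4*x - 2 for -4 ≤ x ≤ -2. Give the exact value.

On [-4, -2], (3*x**2 - 8*x + 14) - (x**2 + 4*x - 2) = 2*x**2 - 12*x + 16 is ≥ 0 throughout, so the area is a single integral of |2*x**2 - 12*x + 16|.
∫[-4,-2] (2*x**2 - 12*x + 16) dx = 424/3.

424/3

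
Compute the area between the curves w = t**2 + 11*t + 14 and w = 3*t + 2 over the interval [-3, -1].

The difference (t**2 + 11*t + 14) - (3*t + 2) = t**2 + 8*t + 12 changes sign at t = -2 inside [-3, -1], so split the integral there.
∫[-3,-2] (t**2 + 8*t + 12) dt = -5/3; the area of that piece is 5/3.
∫[-2,-1] (t**2 + 8*t + 12) dt = 7/3.
Total area = 5/3 + 7/3 = 4.

4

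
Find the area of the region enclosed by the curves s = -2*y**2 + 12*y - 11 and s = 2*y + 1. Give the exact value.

1/3

Both boundary curves give s as a function of y, so integrate with respect to y. Setting them equal: -2*y**2 + 10*y - 12 = 0, i.e. -2*(y - 3)*(y - 2) = 0, so they meet at y = 2, 3.
For y in [2, 3], s = -2*y**2 + 12*y - 11 is on the right; area = ∫[2,3] (-2*y**2 + 10*y - 12) dy = 1/3.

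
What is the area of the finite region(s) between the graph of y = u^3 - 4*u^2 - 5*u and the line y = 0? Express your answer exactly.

The curve meets the u-axis where u^3 - 4*u^2 - 5*u = 0, i.e. u*(u - 5)*(u + 1) = 0, at u = -1, 0, 5.
On [-1, 0] the curve lies above the axis; ∫[-1,0] (u^3 - 4*u^2 - 5*u) du = 11/12, giving area 11/12.
On [0, 5] the curve lies below the axis; ∫[0,5] (u^3 - 4*u^2 - 5*u) du = -875/12, giving area 875/12.
Total area = 11/12 + 875/12 = 443/6.

443/6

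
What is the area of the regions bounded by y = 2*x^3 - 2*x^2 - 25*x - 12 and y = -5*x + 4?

443/3

Set the curves equal: 2*x^3 - 2*x^2 - 25*x - 12 = -5*x + 4, so 2*x^3 - 2*x^2 - 20*x - 16 = 0, which factors as 2*(x - 4)*(x + 1)*(x + 2) = 0. The curves meet at x = -2, -1, 4.
On [-2, -1], y = 2*x^3 - 2*x^2 - 25*x - 12 is on top; that piece has area ∫[-2,-1] (2*x^3 - 2*x^2 - 20*x - 16) dx = 11/6.
On [-1, 4], y = -5*x + 4 is on top; that piece has area ∫[-1,4] (-(2*x^3 - 2*x^2 - 20*x - 16)) dx = 875/6.
Total enclosed area = 11/6 + 875/6 = 443/3.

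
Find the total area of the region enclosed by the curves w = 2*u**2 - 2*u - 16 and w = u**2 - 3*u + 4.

243/2

Set the curves equal: 2*u**2 - 2*u - 16 = u**2 - 3*u + 4, so u**2 + u - 20 = 0, which factors as (u - 4)*(u + 5) = 0. The curves meet at u = -5, 4.
On [-5, 4], w = u**2 - 3*u + 4 is on top; that piece has area ∫[-5,4] (-(u**2 + u - 20)) du = 243/2.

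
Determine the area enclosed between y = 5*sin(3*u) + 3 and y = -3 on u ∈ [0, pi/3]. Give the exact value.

On [0, pi/3], (5*sin(3*u) + 3) - (-3) = 5*sin(3*u) + 6 is ≥ 0 throughout, so the area is a single integral of |5*sin(3*u) + 6|.
∫[0,pi/3] (5*sin(3*u) + 6) du = 10/3 + 2*pi.

10/3 + 2*pi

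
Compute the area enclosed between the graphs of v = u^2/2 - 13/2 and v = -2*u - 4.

18

Set the curves equal: u^2/2 - 13/2 = -2*u - 4, so u^2/2 + 2*u - 5/2 = 0, which factors as (u - 1)*(u + 5)/2 = 0. The curves meet at u = -5, 1.
On [-5, 1], v = -2*u - 4 is on top; that piece has area ∫[-5,1] (-(u^2/2 + 2*u - 5/2)) du = 18.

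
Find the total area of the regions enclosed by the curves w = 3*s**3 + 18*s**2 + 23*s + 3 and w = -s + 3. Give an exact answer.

24

Set the curves equal: 3*s**3 + 18*s**2 + 23*s + 3 = -s + 3, so 3*s**3 + 18*s**2 + 24*s = 0, which factors as 3*s*(s + 2)*(s + 4) = 0. The curves meet at s = -4, -2, 0.
On [-4, -2], w = 3*s**3 + 18*s**2 + 23*s + 3 is on top; that piece has area ∫[-4,-2] (3*s**3 + 18*s**2 + 24*s) ds = 12.
On [-2, 0], w = -s + 3 is on top; that piece has area ∫[-2,0] (-(3*s**3 + 18*s**2 + 24*s)) ds = 12.
Total enclosed area = 12 + 12 = 24.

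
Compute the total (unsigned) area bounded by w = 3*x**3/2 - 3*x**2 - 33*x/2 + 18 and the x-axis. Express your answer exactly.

The curve meets the x-axis where 3*x**3/2 - 3*x**2 - 33*x/2 + 18 = 0, i.e. 3*(x - 4)*(x - 1)*(x + 3)/2 = 0, at x = -3, 1, 4.
On [-3, 1] the curve lies above the axis; ∫[-3,1] (3*x**3/2 - 3*x**2 - 33*x/2 + 18) dx = 80, giving area 80.
On [1, 4] the curve lies below the axis; ∫[1,4] (3*x**3/2 - 3*x**2 - 33*x/2 + 18) dx = -297/8, giving area 297/8.
Total area = 80 + 297/8 = 937/8.

937/8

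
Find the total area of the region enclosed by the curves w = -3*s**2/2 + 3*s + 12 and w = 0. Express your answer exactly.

54

Set the curves equal: -3*s**2/2 + 3*s + 12 = 0, so -3*s**2/2 + 3*s + 12 = 0, which factors as -3*(s - 4)*(s + 2)/2 = 0. The curves meet at s = -2, 4.
On [-2, 4], w = -3*s**2/2 + 3*s + 12 is on top; that piece has area ∫[-2,4] (-3*s**2/2 + 3*s + 12) ds = 54.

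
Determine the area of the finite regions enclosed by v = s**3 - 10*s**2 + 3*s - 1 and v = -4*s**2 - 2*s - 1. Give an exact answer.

131/4

Set the curves equal: s**3 - 10*s**2 + 3*s - 1 = -4*s**2 - 2*s - 1, so s**3 - 6*s**2 + 5*s = 0, which factors as s*(s - 5)*(s - 1) = 0. The curves meet at s = 0, 1, 5.
On [0, 1], v = s**3 - 10*s**2 + 3*s - 1 is on top; that piece has area ∫[0,1] (s**3 - 6*s**2 + 5*s) ds = 3/4.
On [1, 5], v = -4*s**2 - 2*s - 1 is on top; that piece has area ∫[1,5] (-(s**3 - 6*s**2 + 5*s)) ds = 32.
Total enclosed area = 3/4 + 32 = 131/4.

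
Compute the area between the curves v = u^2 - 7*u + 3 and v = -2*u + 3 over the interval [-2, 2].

20

The difference (u^2 - 7*u + 3) - (-2*u + 3) = u^2 - 5*u changes sign at u = 0 inside [-2, 2], so split the integral there.
∫[-2,0] (u^2 - 5*u) du = 38/3.
∫[0,2] (u^2 - 5*u) du = -22/3; the area of that piece is 22/3.
Total area = 38/3 + 22/3 = 20.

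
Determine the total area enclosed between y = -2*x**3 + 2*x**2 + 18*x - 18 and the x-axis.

The curve meets the x-axis where -2*x**3 + 2*x**2 + 18*x - 18 = 0, i.e. -2*(x - 3)*(x - 1)*(x + 3) = 0, at x = -3, 1, 3.
On [-3, 1] the curve lies below the axis; ∫[-3,1] (-2*x**3 + 2*x**2 + 18*x - 18) dx = -256/3, giving area 256/3.
On [1, 3] the curve lies above the axis; ∫[1,3] (-2*x**3 + 2*x**2 + 18*x - 18) dx = 40/3, giving area 40/3.
Total area = 256/3 + 40/3 = 296/3.

296/3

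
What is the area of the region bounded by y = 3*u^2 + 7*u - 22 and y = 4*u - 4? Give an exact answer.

125/2

Set the curves equal: 3*u^2 + 7*u - 22 = 4*u - 4, so 3*u^2 + 3*u - 18 = 0, which factors as 3*(u - 2)*(u + 3) = 0. The curves meet at u = -3, 2.
On [-3, 2], y = 4*u - 4 is on top; that piece has area ∫[-3,2] (-(3*u^2 + 3*u - 18)) du = 125/2.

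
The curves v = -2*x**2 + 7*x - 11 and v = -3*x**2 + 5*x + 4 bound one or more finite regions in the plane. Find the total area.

Set the curves equal: -2*x**2 + 7*x - 11 = -3*x**2 + 5*x + 4, so x**2 + 2*x - 15 = 0, which factors as (x - 3)*(x + 5) = 0. The curves meet at x = -5, 3.
On [-5, 3], v = -3*x**2 + 5*x + 4 is on top; that piece has area ∫[-5,3] (-(x**2 + 2*x - 15)) dx = 256/3.

256/3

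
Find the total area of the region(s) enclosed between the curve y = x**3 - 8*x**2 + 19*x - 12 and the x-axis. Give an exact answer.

The curve meets the x-axis where x**3 - 8*x**2 + 19*x - 12 = 0, i.e. (x - 4)*(x - 3)*(x - 1) = 0, at x = 1, 3, 4.
On [1, 3] the curve lies above the axis; ∫[1,3] (x**3 - 8*x**2 + 19*x - 12) dx = 8/3, giving area 8/3.
On [3, 4] the curve lies below the axis; ∫[3,4] (x**3 - 8*x**2 + 19*x - 12) dx = -5/12, giving area 5/12.
Total area = 8/3 + 5/12 = 37/12.

37/12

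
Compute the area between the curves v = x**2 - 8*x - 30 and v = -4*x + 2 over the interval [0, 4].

On [0, 4], (x**2 - 8*x - 30) - (-4*x + 2) = x**2 - 4*x - 32 is ≤ 0 throughout, so the area is a single integral of |x**2 - 4*x - 32|.
∫[0,4] (x**2 - 4*x - 32) dx = -416/3; the area of that piece is 416/3.

416/3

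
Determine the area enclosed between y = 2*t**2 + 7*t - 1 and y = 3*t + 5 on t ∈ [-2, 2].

The difference (2*t**2 + 7*t - 1) - (3*t + 5) = 2*t**2 + 4*t - 6 changes sign at t = 1 inside [-2, 2], so split the integral there.
∫[-2,1] (2*t**2 + 4*t - 6) dt = -18; the area of that piece is 18.
∫[1,2] (2*t**2 + 4*t - 6) dt = 14/3.
Total area = 18 + 14/3 = 68/3.

68/3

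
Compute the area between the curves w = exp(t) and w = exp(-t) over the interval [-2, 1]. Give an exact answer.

-4 + exp(-2) + exp(-1) + exp(1) + exp(2)

The difference (exp(t)) - (exp(-t)) = exp(t) - exp(-t) changes sign at t = 0 inside [-2, 1], so split the integral there.
∫[-2,0] (exp(t) - exp(-t)) dt = -exp(2) - exp(-2) + 2; the area of that piece is -2 + exp(-2) + exp(2).
∫[0,1] (exp(t) - exp(-t)) dt = -2 + exp(-1) + exp(1).
Total area = (-2 + exp(-2) + exp(2)) + (-2 + exp(-1) + exp(1)) = -4 + exp(-2) + exp(-1) + exp(1) + exp(2).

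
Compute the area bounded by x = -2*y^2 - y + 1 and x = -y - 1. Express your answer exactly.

Both boundary curves give x as a function of y, so integrate with respect to y. Setting them equal: -2*y^2 + 2 = 0, i.e. -2*(y - 1)*(y + 1) = 0, so they meet at y = -1, 1.
For y in [-1, 1], x = -2*y^2 - y + 1 is on the right; area = ∫[-1,1] (-2*y^2 + 2) dy = 8/3.

8/3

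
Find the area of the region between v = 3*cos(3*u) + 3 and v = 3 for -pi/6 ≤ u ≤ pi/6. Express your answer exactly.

2

On [-pi/6, pi/6], (3*cos(3*u) + 3) - (3) = 3*cos(3*u) is ≥ 0 throughout, so the area is a single integral of |3*cos(3*u)|.
∫[-pi/6,pi/6] (3*cos(3*u)) du = 2.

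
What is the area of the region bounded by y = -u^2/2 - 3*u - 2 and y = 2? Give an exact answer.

Set the curves equal: -u^2/2 - 3*u - 2 = 2, so -u^2/2 - 3*u - 4 = 0, which factors as -(u + 2)*(u + 4)/2 = 0. The curves meet at u = -4, -2.
On [-4, -2], y = -u^2/2 - 3*u - 2 is on top; that piece has area ∫[-4,-2] (-u^2/2 - 3*u - 4) du = 2/3.

2/3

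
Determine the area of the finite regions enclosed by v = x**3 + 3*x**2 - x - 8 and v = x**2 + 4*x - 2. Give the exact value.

Set the curves equal: x**3 + 3*x**2 - x - 8 = x**2 + 4*x - 2, so x**3 + 2*x**2 - 5*x - 6 = 0, which factors as (x - 2)*(x + 1)*(x + 3) = 0. The curves meet at x = -3, -1, 2.
On [-3, -1], v = x**3 + 3*x**2 - x - 8 is on top; that piece has area ∫[-3,-1] (x**3 + 2*x**2 - 5*x - 6) dx = 16/3.
On [-1, 2], v = x**2 + 4*x - 2 is on top; that piece has area ∫[-1,2] (-(x**3 + 2*x**2 - 5*x - 6)) dx = 63/4.
Total enclosed area = 16/3 + 63/4 = 253/12.

253/12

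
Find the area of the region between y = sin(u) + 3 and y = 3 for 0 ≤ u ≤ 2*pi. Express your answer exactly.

4

The difference (sin(u) + 3) - (3) = sin(u) changes sign at u = pi inside [0, 2*pi], so split the integral there.
∫[0,pi] (sin(u)) du = 2.
∫[pi,2*pi] (sin(u)) du = -2; the area of that piece is 2.
Total area = 2 + 2 = 4.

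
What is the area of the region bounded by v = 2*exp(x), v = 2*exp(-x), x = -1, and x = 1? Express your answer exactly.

The difference (2*exp(x)) - (2*exp(-x)) = 2*exp(x) - 2*exp(-x) changes sign at x = 0 inside [-1, 1], so split the integral there.
∫[-1,0] (2*exp(x) - 2*exp(-x)) dx = -2*exp(1) - 2*exp(-1) + 4; the area of that piece is -4 + 2*exp(-1) + 2*exp(1).
∫[0,1] (2*exp(x) - 2*exp(-x)) dx = -4 + 2*exp(-1) + 2*exp(1).
Total area = (-4 + 2*exp(-1) + 2*exp(1)) + (-4 + 2*exp(-1) + 2*exp(1)) = -8 + 4*exp(-1) + 4*exp(1).

-8 + 4*exp(-1) + 4*exp(1)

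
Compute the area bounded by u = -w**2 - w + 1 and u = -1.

9/2

Both boundary curves give u as a function of w, so integrate with respect to w. Setting them equal: -w**2 - w + 2 = 0, i.e. -(w - 1)*(w + 2) = 0, so they meet at w = -2, 1.
For w in [-2, 1], u = -w**2 - w + 1 is on the right; area = ∫[-2,1] (-w**2 - w + 2) dw = 9/2.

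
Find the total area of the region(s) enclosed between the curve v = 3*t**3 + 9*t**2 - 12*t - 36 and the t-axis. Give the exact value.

The curve meets the t-axis where 3*t**3 + 9*t**2 - 12*t - 36 = 0, i.e. 3*(t - 2)*(t + 2)*(t + 3) = 0, at t = -3, -2, 2.
On [-3, -2] the curve lies above the axis; ∫[-3,-2] (3*t**3 + 9*t**2 - 12*t - 36) dt = 9/4, giving area 9/4.
On [-2, 2] the curve lies below the axis; ∫[-2,2] (3*t**3 + 9*t**2 - 12*t - 36) dt = -96, giving area 96.
Total area = 9/4 + 96 = 393/4.

393/4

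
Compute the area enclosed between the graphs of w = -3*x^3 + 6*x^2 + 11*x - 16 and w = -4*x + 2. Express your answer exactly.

Set the curves equal: -3*x^3 + 6*x^2 + 11*x - 16 = -4*x + 2, so -3*x^3 + 6*x^2 + 15*x - 18 = 0, which factors as -3*(x - 3)*(x - 1)*(x + 2) = 0. The curves meet at x = -2, 1, 3.
On [-2, 1], w = -4*x + 2 is on top; that piece has area ∫[-2,1] (-(-3*x^3 + 6*x^2 + 15*x - 18)) dx = 189/4.
On [1, 3], w = -3*x^3 + 6*x^2 + 11*x - 16 is on top; that piece has area ∫[1,3] (-3*x^3 + 6*x^2 + 15*x - 18) dx = 16.
Total enclosed area = 189/4 + 16 = 253/4.

253/4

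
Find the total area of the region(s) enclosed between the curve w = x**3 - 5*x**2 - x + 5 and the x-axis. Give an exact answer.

The curve meets the x-axis where x**3 - 5*x**2 - x + 5 = 0, i.e. (x - 5)*(x - 1)*(x + 1) = 0, at x = -1, 1, 5.
On [-1, 1] the curve lies above the axis; ∫[-1,1] (x**3 - 5*x**2 - x + 5) dx = 20/3, giving area 20/3.
On [1, 5] the curve lies below the axis; ∫[1,5] (x**3 - 5*x**2 - x + 5) dx = -128/3, giving area 128/3.
Total area = 20/3 + 128/3 = 148/3.

148/3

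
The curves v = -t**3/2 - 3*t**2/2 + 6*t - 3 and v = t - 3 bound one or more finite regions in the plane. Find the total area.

407/8

Set the curves equal: -t**3/2 - 3*t**2/2 + 6*t - 3 = t - 3, so -t**3/2 - 3*t**2/2 + 5*t = 0, which factors as -t*(t - 2)*(t + 5)/2 = 0. The curves meet at t = -5, 0, 2.
On [-5, 0], v = t - 3 is on top; that piece has area ∫[-5,0] (-(-t**3/2 - 3*t**2/2 + 5*t)) dt = 375/8.
On [0, 2], v = -t**3/2 - 3*t**2/2 + 6*t - 3 is on top; that piece has area ∫[0,2] (-t**3/2 - 3*t**2/2 + 5*t) dt = 4.
Total enclosed area = 375/8 + 4 = 407/8.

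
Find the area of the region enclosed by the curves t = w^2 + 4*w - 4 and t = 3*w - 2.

9/2

Both boundary curves give t as a function of w, so integrate with respect to w. Setting them equal: w^2 + w - 2 = 0, i.e. (w - 1)*(w + 2) = 0, so they meet at w = -2, 1.
For w in [-2, 1], t = w^2 + 4*w - 4 is on the left; area = ∫[-2,1] (-(w^2 + w - 2)) dw = 9/2.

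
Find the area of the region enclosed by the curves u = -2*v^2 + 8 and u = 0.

Both boundary curves give u as a function of v, so integrate with respect to v. Setting them equal: -2*v^2 + 8 = 0, i.e. -2*(v - 2)*(v + 2) = 0, so they meet at v = -2, 2.
For v in [-2, 2], u = -2*v^2 + 8 is on the right; area = ∫[-2,2] (-2*v^2 + 8) dv = 64/3.

64/3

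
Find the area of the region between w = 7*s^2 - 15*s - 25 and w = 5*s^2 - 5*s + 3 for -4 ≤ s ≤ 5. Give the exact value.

The difference (7*s^2 - 15*s - 25) - (5*s^2 - 5*s + 3) = 2*s^2 - 10*s - 28 changes sign at s = -2 inside [-4, 5], so split the integral there.
∫[-4,-2] (2*s^2 - 10*s - 28) ds = 124/3.
∫[-2,5] (2*s^2 - 10*s - 28) ds = -637/3; the area of that piece is 637/3.
Total area = 124/3 + 637/3 = 761/3.

761/3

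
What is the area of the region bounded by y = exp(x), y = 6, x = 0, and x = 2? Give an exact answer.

-23 + exp(2) + 12*log(6)

The difference (exp(x)) - (6) = exp(x) - 6 changes sign at x = log(6) inside [0, 2], so split the integral there.
∫[0,log(6)] (exp(x) - 6) dx = 5 - log(46656); the area of that piece is -5 + log(46656).
∫[log(6),2] (exp(x) - 6) dx = -18 + exp(2) + 6*log(6).
Total area = (-5 + log(46656)) + (-18 + exp(2) + 6*log(6)) = -23 + exp(2) + 12*log(6).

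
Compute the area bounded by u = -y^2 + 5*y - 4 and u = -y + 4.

4/3

Both boundary curves give u as a function of y, so integrate with respect to y. Setting them equal: -y^2 + 6*y - 8 = 0, i.e. -(y - 4)*(y - 2) = 0, so they meet at y = 2, 4.
For y in [2, 4], u = -y^2 + 5*y - 4 is on the right; area = ∫[2,4] (-y^2 + 6*y - 8) dy = 4/3.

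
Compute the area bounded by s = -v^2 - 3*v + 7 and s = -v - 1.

36

Both boundary curves give s as a function of v, so integrate with respect to v. Setting them equal: -v^2 - 2*v + 8 = 0, i.e. -(v - 2)*(v + 4) = 0, so they meet at v = -4, 2.
For v in [-4, 2], s = -v^2 - 3*v + 7 is on the right; area = ∫[-4,2] (-v^2 - 2*v + 8) dv = 36.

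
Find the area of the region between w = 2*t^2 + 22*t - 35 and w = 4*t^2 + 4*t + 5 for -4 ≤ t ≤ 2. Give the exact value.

396

On [-4, 2], (2*t^2 + 22*t - 35) - (4*t^2 + 4*t + 5) = -2*t^2 + 18*t - 40 is ≤ 0 throughout, so the area is a single integral of |-2*t^2 + 18*t - 40|.
∫[-4,2] (-2*t^2 + 18*t - 40) dt = -396; the area of that piece is 396.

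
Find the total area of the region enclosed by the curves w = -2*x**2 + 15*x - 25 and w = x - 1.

Set the curves equal: -2*x**2 + 15*x - 25 = x - 1, so -2*x**2 + 14*x - 24 = 0, which factors as -2*(x - 4)*(x - 3) = 0. The curves meet at x = 3, 4.
On [3, 4], w = -2*x**2 + 15*x - 25 is on top; that piece has area ∫[3,4] (-2*x**2 + 14*x - 24) dx = 1/3.

1/3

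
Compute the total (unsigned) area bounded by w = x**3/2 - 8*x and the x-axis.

64

The curve meets the x-axis where x**3/2 - 8*x = 0, i.e. x*(x - 4)*(x + 4)/2 = 0, at x = -4, 0, 4.
On [-4, 0] the curve lies above the axis; ∫[-4,0] (x**3/2 - 8*x) dx = 32, giving area 32.
On [0, 4] the curve lies below the axis; ∫[0,4] (x**3/2 - 8*x) dx = -32, giving area 32.
Total area = 32 + 32 = 64.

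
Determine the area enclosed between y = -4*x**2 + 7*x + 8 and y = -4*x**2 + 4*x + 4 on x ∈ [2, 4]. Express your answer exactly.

On [2, 4], (-4*x**2 + 7*x + 8) - (-4*x**2 + 4*x + 4) = 3*x + 4 is ≥ 0 throughout, so the area is a single integral of |3*x + 4|.
∫[2,4] (3*x + 4) dx = 26.

26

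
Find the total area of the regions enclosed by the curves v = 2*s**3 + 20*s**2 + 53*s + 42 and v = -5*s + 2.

71/3

Set the curves equal: 2*s**3 + 20*s**2 + 53*s + 42 = -5*s + 2, so 2*s**3 + 20*s**2 + 58*s + 40 = 0, which factors as 2*(s + 1)*(s + 4)*(s + 5) = 0. The curves meet at s = -5, -4, -1.
On [-5, -4], v = 2*s**3 + 20*s**2 + 53*s + 42 is on top; that piece has area ∫[-5,-4] (2*s**3 + 20*s**2 + 58*s + 40) ds = 7/6.
On [-4, -1], v = -5*s + 2 is on top; that piece has area ∫[-4,-1] (-(2*s**3 + 20*s**2 + 58*s + 40)) ds = 45/2.
Total enclosed area = 7/6 + 45/2 = 71/3.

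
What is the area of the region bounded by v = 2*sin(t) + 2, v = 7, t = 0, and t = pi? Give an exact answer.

-4 + 5*pi

On [0, pi], (2*sin(t) + 2) - (7) = 2*sin(t) - 5 is ≤ 0 throughout, so the area is a single integral of |2*sin(t) - 5|.
∫[0,pi] (2*sin(t) - 5) dt = 4 - 5*pi; the area of that piece is -4 + 5*pi.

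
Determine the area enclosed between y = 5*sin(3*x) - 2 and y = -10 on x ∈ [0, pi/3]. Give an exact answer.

On [0, pi/3], (5*sin(3*x) - 2) - (-10) = 5*sin(3*x) + 8 is ≥ 0 throughout, so the area is a single integral of |5*sin(3*x) + 8|.
∫[0,pi/3] (5*sin(3*x) + 8) dx = 10/3 + 8*pi/3.

10/3 + 8*pi/3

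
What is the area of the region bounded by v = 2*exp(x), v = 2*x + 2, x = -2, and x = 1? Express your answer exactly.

-3 - 2*exp(-2) + 2*exp(1)

On [-2, 1], (2*exp(x)) - (2*x + 2) = -2*x + 2*exp(x) - 2 is ≥ 0 throughout, so the area is a single integral of |-2*x + 2*exp(x) - 2|.
∫[-2,1] (-2*x + 2*exp(x) - 2) dx = -3 - 2*exp(-2) + 2*exp(1).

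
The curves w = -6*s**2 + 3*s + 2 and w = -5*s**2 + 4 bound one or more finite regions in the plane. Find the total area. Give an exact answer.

1/6

Set the curves equal: -6*s**2 + 3*s + 2 = -5*s**2 + 4, so -s**2 + 3*s - 2 = 0, which factors as -(s - 2)*(s - 1) = 0. The curves meet at s = 1, 2.
On [1, 2], w = -6*s**2 + 3*s + 2 is on top; that piece has area ∫[1,2] (-s**2 + 3*s - 2) ds = 1/6.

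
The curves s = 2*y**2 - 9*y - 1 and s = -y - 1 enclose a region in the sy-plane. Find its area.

Both boundary curves give s as a function of y, so integrate with respect to y. Setting them equal: 2*y**2 - 8*y = 0, i.e. 2*y*(y - 4) = 0, so they meet at y = 0, 4.
For y in [0, 4], s = 2*y**2 - 9*y - 1 is on the left; area = ∫[0,4] (-(2*y**2 - 8*y)) dy = 64/3.

64/3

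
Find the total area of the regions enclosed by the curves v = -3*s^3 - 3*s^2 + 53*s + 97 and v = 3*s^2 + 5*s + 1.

Set the curves equal: -3*s^3 - 3*s^2 + 53*s + 97 = 3*s^2 + 5*s + 1, so -3*s^3 - 6*s^2 + 48*s + 96 = 0, which factors as -3*(s - 4)*(s + 2)*(s + 4) = 0. The curves meet at s = -4, -2, 4.
On [-4, -2], v = 3*s^2 + 5*s + 1 is on top; that piece has area ∫[-4,-2] (-(-3*s^3 - 6*s^2 + 48*s + 96)) ds = 28.
On [-2, 4], v = -3*s^3 - 3*s^2 + 53*s + 97 is on top; that piece has area ∫[-2,4] (-3*s^3 - 6*s^2 + 48*s + 96) ds = 540.
Total enclosed area = 28 + 540 = 568.

568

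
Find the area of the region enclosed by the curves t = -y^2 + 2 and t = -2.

Both boundary curves give t as a function of y, so integrate with respect to y. Setting them equal: -y^2 + 4 = 0, i.e. -(y - 2)*(y + 2) = 0, so they meet at y = -2, 2.
For y in [-2, 2], t = -y^2 + 2 is on the right; area = ∫[-2,2] (-y^2 + 4) dy = 32/3.

32/3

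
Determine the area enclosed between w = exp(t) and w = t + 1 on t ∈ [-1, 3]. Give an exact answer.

-8 - exp(-1) + exp(3)

On [-1, 3], (exp(t)) - (t + 1) = -t + exp(t) - 1 is ≥ 0 throughout, so the area is a single integral of |-t + exp(t) - 1|.
∫[-1,3] (-t + exp(t) - 1) dt = -8 - exp(-1) + exp(3).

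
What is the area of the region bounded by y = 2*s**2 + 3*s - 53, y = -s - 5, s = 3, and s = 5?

The difference (2*s**2 + 3*s - 53) - (-s - 5) = 2*s**2 + 4*s - 48 changes sign at s = 4 inside [3, 5], so split the integral there.
∫[3,4] (2*s**2 + 4*s - 48) ds = -28/3; the area of that piece is 28/3.
∫[4,5] (2*s**2 + 4*s - 48) ds = 32/3.
Total area = 28/3 + 32/3 = 20.

20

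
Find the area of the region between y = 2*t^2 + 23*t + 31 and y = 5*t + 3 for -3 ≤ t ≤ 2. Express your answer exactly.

127

The difference (2*t^2 + 23*t + 31) - (5*t + 3) = 2*t^2 + 18*t + 28 changes sign at t = -2 inside [-3, 2], so split the integral there.
∫[-3,-2] (2*t^2 + 18*t + 28) dt = -13/3; the area of that piece is 13/3.
∫[-2,2] (2*t^2 + 18*t + 28) dt = 368/3.
Total area = 13/3 + 368/3 = 127.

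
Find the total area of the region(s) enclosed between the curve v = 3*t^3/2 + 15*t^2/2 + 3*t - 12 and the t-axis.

253/8

The curve meets the t-axis where 3*t^3/2 + 15*t^2/2 + 3*t - 12 = 0, i.e. 3*(t - 1)*(t + 2)*(t + 4)/2 = 0, at t = -4, -2, 1.
On [-4, -2] the curve lies above the axis; ∫[-4,-2] (3*t^3/2 + 15*t^2/2 + 3*t - 12) dt = 8, giving area 8.
On [-2, 1] the curve lies below the axis; ∫[-2,1] (3*t^3/2 + 15*t^2/2 + 3*t - 12) dt = -189/8, giving area 189/8.
Total area = 8 + 189/8 = 253/8.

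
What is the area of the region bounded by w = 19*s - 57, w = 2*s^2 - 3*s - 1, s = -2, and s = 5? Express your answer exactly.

The difference (19*s - 57) - (2*s^2 - 3*s - 1) = -2*s^2 + 22*s - 56 changes sign at s = 4 inside [-2, 5], so split the integral there.
∫[-2,4] (-2*s^2 + 22*s - 56) ds = -252; the area of that piece is 252.
∫[4,5] (-2*s^2 + 22*s - 56) ds = 7/3.
Total area = 252 + 7/3 = 763/3.

763/3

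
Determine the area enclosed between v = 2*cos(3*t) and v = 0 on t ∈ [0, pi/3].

The difference (2*cos(3*t)) - (0) = 2*cos(3*t) changes sign at t = pi/6 inside [0, pi/3], so split the integral there.
∫[0,pi/6] (2*cos(3*t)) dt = 2/3.
∫[pi/6,pi/3] (2*cos(3*t)) dt = -2/3; the area of that piece is 2/3.
Total area = 2/3 + 2/3 = 4/3.

4/3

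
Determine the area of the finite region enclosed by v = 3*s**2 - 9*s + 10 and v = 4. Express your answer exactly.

1/2

Set the curves equal: 3*s**2 - 9*s + 10 = 4, so 3*s**2 - 9*s + 6 = 0, which factors as 3*(s - 2)*(s - 1) = 0. The curves meet at s = 1, 2.
On [1, 2], v = 4 is on top; that piece has area ∫[1,2] (-(3*s**2 - 9*s + 6)) ds = 1/2.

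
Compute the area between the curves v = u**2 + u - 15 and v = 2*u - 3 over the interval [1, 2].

67/6

On [1, 2], (u**2 + u - 15) - (2*u - 3) = u**2 - u - 12 is ≤ 0 throughout, so the area is a single integral of |u**2 - u - 12|.
∫[1,2] (u**2 - u - 12) du = -67/6; the area of that piece is 67/6.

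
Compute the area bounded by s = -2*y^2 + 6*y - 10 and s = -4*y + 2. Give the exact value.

1/3

Both boundary curves give s as a function of y, so integrate with respect to y. Setting them equal: -2*y^2 + 10*y - 12 = 0, i.e. -2*(y - 3)*(y - 2) = 0, so they meet at y = 2, 3.
For y in [2, 3], s = -2*y^2 + 6*y - 10 is on the right; area = ∫[2,3] (-2*y^2 + 10*y - 12) dy = 1/3.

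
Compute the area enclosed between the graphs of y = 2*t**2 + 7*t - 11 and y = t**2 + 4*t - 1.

343/6

Set the curves equal: 2*t**2 + 7*t - 11 = t**2 + 4*t - 1, so t**2 + 3*t - 10 = 0, which factors as (t - 2)*(t + 5) = 0. The curves meet at t = -5, 2.
On [-5, 2], y = t**2 + 4*t - 1 is on top; that piece has area ∫[-5,2] (-(t**2 + 3*t - 10)) dt = 343/6.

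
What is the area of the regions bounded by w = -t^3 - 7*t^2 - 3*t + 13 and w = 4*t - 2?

148/3

Set the curves equal: -t^3 - 7*t^2 - 3*t + 13 = 4*t - 2, so -t^3 - 7*t^2 - 7*t + 15 = 0, which factors as -(t - 1)*(t + 3)*(t + 5) = 0. The curves meet at t = -5, -3, 1.
On [-5, -3], w = 4*t - 2 is on top; that piece has area ∫[-5,-3] (-(-t^3 - 7*t^2 - 7*t + 15)) dt = 20/3.
On [-3, 1], w = -t^3 - 7*t^2 - 3*t + 13 is on top; that piece has area ∫[-3,1] (-t^3 - 7*t^2 - 7*t + 15) dt = 128/3.
Total enclosed area = 20/3 + 128/3 = 148/3.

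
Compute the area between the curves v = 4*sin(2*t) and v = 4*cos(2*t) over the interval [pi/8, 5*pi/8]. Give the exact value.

4*sqrt(2)

On [pi/8, 5*pi/8], (4*sin(2*t)) - (4*cos(2*t)) = 4*sin(2*t) - 4*cos(2*t) is ≥ 0 throughout, so the area is a single integral of |4*sin(2*t) - 4*cos(2*t)|.
∫[pi/8,5*pi/8] (4*sin(2*t) - 4*cos(2*t)) dt = 4*sqrt(2).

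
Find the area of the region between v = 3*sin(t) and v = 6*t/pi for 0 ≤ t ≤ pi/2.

3 - 3*pi/4

On [0, pi/2], (3*sin(t)) - (6*t/pi) = -6*t/pi + 3*sin(t) is ≥ 0 throughout, so the area is a single integral of |-6*t/pi + 3*sin(t)|.
∫[0,pi/2] (-6*t/pi + 3*sin(t)) dt = 3 - 3*pi/4.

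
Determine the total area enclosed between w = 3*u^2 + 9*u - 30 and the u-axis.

The curve meets the u-axis where 3*u^2 + 9*u - 30 = 0, i.e. 3*(u - 2)*(u + 5) = 0, at u = -5, 2.
On [-5, 2] the curve lies below the axis; ∫[-5,2] (3*u^2 + 9*u - 30) du = -343/2, giving area 343/2.

343/2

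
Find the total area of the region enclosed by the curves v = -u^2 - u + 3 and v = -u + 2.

4/3

Set the curves equal: -u^2 - u + 3 = -u + 2, so -u^2 + 1 = 0, which factors as -(u - 1)*(u + 1) = 0. The curves meet at u = -1, 1.
On [-1, 1], v = -u^2 - u + 3 is on top; that piece has area ∫[-1,1] (-u^2 + 1) du = 4/3.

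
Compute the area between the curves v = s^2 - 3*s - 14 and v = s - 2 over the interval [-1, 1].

On [-1, 1], (s^2 - 3*s - 14) - (s - 2) = s^2 - 4*s - 12 is ≤ 0 throughout, so the area is a single integral of |s^2 - 4*s - 12|.
∫[-1,1] (s^2 - 4*s - 12) ds = -70/3; the area of that piece is 70/3.

70/3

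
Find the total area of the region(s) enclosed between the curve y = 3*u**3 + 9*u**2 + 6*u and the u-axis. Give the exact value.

3/2

The curve meets the u-axis where 3*u**3 + 9*u**2 + 6*u = 0, i.e. 3*u*(u + 1)*(u + 2) = 0, at u = -2, -1, 0.
On [-2, -1] the curve lies above the axis; ∫[-2,-1] (3*u**3 + 9*u**2 + 6*u) du = 3/4, giving area 3/4.
On [-1, 0] the curve lies below the axis; ∫[-1,0] (3*u**3 + 9*u**2 + 6*u) du = -3/4, giving area 3/4.
Total area = 3/4 + 3/4 = 3/2.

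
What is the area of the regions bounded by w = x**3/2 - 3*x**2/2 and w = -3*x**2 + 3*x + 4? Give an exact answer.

81/4

Set the curves equal: x**3/2 - 3*x**2/2 = -3*x**2 + 3*x + 4, so x**3/2 + 3*x**2/2 - 3*x - 4 = 0, which factors as (x - 2)*(x + 1)*(x + 4)/2 = 0. The curves meet at x = -4, -1, 2.
On [-4, -1], w = x**3/2 - 3*x**2/2 is on top; that piece has area ∫[-4,-1] (x**3/2 + 3*x**2/2 - 3*x - 4) dx = 81/8.
On [-1, 2], w = -3*x**2 + 3*x + 4 is on top; that piece has area ∫[-1,2] (-(x**3/2 + 3*x**2/2 - 3*x - 4)) dx = 81/8.
Total enclosed area = 81/8 + 81/8 = 81/4.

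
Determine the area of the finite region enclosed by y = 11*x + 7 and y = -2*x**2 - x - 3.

64/3

Set the curves equal: 11*x + 7 = -2*x**2 - x - 3, so 2*x**2 + 12*x + 10 = 0, which factors as 2*(x + 1)*(x + 5) = 0. The curves meet at x = -5, -1.
On [-5, -1], y = -2*x**2 - x - 3 is on top; that piece has area ∫[-5,-1] (-(2*x**2 + 12*x + 10)) dx = 64/3.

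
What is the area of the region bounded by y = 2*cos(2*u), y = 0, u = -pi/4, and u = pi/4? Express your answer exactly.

2

On [-pi/4, pi/4], (2*cos(2*u)) - (0) = 2*cos(2*u) is ≥ 0 throughout, so the area is a single integral of |2*cos(2*u)|.
∫[-pi/4,pi/4] (2*cos(2*u)) du = 2.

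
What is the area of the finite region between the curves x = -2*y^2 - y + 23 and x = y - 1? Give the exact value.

Both boundary curves give x as a function of y, so integrate with respect to y. Setting them equal: -2*y^2 - 2*y + 24 = 0, i.e. -2*(y - 3)*(y + 4) = 0, so they meet at y = -4, 3.
For y in [-4, 3], x = -2*y^2 - y + 23 is on the right; area = ∫[-4,3] (-2*y^2 - 2*y + 24) dy = 343/3.

343/3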